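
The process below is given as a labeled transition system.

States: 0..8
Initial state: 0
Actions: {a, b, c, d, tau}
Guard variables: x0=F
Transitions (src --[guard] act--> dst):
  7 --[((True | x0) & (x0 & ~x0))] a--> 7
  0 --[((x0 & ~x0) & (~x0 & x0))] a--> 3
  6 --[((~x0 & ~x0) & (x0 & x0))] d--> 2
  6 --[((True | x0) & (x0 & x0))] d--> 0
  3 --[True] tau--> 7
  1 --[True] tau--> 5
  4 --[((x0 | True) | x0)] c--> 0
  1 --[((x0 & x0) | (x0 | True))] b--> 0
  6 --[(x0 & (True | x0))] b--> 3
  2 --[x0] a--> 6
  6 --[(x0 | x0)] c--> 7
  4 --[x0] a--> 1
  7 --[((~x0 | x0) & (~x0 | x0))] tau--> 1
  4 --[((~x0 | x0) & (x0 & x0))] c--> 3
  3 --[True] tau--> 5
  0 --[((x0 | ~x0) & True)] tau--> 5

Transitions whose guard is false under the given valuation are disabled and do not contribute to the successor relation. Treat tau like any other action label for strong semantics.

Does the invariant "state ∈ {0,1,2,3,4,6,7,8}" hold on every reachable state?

Allowed set {0,1,2,3,4,6,7,8}
Reach set: {0,5}
  0: ✓
  5: ✗ unsafe
reach 5 via tau — violates

Answer: INVARIANT VIOLATED at state 5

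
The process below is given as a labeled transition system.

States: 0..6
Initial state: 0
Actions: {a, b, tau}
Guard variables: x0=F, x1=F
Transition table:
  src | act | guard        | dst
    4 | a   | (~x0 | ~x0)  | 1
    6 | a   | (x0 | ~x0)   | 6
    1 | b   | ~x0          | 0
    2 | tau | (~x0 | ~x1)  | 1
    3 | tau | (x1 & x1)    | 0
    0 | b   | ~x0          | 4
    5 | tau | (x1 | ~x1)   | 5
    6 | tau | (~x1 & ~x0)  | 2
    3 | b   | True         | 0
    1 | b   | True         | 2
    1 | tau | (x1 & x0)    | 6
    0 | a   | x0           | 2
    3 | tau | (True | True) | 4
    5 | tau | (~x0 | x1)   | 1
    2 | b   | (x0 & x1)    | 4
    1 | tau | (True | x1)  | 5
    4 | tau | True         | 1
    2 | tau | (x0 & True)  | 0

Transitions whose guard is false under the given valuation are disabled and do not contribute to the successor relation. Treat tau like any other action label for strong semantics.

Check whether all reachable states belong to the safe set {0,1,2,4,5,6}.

Allowed set {0,1,2,4,5,6}
Reachable = {0,1,2,4,5}
  0: safe
  1: safe
  2: safe
  4: safe
  5: safe

Answer: INVARIANT HOLDS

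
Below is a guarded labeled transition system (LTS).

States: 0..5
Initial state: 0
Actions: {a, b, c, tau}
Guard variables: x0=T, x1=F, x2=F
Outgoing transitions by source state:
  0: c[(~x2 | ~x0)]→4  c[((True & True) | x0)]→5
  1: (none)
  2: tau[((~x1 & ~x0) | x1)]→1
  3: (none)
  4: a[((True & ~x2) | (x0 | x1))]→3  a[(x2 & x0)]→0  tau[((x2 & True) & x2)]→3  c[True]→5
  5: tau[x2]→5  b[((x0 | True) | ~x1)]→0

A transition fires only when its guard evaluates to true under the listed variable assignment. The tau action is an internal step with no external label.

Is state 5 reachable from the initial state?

Answer: REACHABLE

Working:
5 transition(s) survive guard evaluation.
depth 0: {0}
depth 1: {4,5}  now seen {0,4,5}
depth 2: {3}  now seen {0,3,4,5}
Reach set: {0,3,4,5}
witness 5: c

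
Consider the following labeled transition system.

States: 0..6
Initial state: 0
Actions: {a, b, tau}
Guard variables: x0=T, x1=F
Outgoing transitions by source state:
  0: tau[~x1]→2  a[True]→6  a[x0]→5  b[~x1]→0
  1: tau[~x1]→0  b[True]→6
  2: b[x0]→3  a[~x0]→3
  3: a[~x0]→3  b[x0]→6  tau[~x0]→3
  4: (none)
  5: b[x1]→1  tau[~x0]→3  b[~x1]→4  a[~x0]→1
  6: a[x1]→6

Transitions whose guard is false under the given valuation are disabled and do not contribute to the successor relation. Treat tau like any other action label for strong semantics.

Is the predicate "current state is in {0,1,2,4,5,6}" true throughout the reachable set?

Answer: INVARIANT VIOLATED at state 3

Trace:
Inv-set: {0,1,2,4,5,6}
R = {0,2,3,4,5,6}
  0: ✓
  2: ✓
  3: VIOLATES
  4: ✓
  5: ✓
  6: ✓
reach 3 via tau·b — violates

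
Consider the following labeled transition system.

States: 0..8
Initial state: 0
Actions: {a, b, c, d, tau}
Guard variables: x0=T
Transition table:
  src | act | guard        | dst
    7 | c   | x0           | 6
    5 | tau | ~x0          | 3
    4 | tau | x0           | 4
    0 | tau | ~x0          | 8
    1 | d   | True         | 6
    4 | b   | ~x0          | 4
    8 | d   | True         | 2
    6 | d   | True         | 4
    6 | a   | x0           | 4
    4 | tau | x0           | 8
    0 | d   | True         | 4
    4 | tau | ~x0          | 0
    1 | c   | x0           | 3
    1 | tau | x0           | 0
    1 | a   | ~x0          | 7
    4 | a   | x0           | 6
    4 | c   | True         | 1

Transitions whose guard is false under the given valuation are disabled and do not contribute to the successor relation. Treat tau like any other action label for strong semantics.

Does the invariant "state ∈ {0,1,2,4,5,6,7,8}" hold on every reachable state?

Inv-set: {0,1,2,4,5,6,7,8}
Reach set: {0,1,2,3,4,6,8}
  0: ok
  1: ok
  2: ok
  3: VIOLATES
  4: ok
  6: ok
  8: ok
reach 3 via d·c·c — violates

Answer: INVARIANT VIOLATED at state 3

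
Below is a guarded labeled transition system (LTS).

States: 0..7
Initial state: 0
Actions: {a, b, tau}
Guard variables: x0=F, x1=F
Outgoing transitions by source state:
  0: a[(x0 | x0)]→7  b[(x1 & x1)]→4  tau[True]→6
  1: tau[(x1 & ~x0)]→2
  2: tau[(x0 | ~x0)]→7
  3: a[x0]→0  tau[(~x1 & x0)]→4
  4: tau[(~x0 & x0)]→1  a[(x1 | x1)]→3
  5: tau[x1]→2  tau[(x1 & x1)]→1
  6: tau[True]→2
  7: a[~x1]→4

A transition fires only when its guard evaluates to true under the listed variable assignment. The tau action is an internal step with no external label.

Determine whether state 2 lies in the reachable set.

After dropping false guards: 4 live edges.
L0 = {0}
L1 = {6}  now seen {0,6}
L2 = {2}  now seen {0,2,6}
L3 = {7}  now seen {0,2,6,7}
L4 = {4}  now seen {0,2,4,6,7}
Reach set: {0,2,4,6,7}
Path to 2: tau·tau

Answer: REACHABLE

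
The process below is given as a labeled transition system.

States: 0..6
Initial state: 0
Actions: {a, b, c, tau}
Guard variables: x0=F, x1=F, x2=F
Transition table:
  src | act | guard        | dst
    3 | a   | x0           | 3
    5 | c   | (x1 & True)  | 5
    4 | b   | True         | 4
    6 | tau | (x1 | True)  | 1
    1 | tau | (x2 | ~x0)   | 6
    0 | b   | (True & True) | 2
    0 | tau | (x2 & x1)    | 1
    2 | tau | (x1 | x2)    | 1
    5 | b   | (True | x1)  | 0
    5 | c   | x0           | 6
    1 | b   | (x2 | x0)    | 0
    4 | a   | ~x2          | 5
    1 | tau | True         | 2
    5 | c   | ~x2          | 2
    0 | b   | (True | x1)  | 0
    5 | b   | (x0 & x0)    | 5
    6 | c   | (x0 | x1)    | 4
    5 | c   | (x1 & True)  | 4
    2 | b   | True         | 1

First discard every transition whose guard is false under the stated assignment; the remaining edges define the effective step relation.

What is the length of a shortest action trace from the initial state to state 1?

Layered search for 1:
  Layer 0: {0}
  Layer 1: {2}
  Layer 2: {1}
first hit 1 at d=2 via b·b

Answer: 2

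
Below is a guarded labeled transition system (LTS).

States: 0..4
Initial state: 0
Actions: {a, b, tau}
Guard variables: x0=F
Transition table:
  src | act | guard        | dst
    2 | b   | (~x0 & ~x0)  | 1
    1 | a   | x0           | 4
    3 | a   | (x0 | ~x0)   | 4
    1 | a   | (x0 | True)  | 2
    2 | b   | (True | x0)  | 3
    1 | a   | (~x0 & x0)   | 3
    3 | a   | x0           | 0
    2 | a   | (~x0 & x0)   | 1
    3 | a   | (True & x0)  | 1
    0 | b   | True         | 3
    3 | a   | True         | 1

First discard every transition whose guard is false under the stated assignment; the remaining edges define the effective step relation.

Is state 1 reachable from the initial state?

Answer: REACHABLE

Trace:
Guard filter leaves 6 enabled edge(s).
depth 0: {0}
depth 1: {3}  total {0,3}
depth 2: {1,4}  total {0,1,3,4}
depth 3: {2}  total {0,1,2,3,4}
R = {0,1,2,3,4}
Path to 1: b·a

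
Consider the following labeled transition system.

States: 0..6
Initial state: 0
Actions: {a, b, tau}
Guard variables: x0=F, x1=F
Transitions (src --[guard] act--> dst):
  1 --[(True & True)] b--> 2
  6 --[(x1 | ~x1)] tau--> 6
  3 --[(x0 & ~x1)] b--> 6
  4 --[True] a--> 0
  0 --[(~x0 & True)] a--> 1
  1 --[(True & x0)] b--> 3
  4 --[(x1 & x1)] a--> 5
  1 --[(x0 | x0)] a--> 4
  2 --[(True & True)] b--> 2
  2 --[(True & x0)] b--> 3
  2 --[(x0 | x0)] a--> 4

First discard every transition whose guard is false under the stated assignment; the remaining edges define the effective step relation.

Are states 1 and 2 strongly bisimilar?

Answer: BISIMILAR

Working:
Refine partition for ~:
  round 0: {{0,1,2,3,4,5,6}}
  round 1: {{0,4},{1,2},{3,5},{6}}
  round 2: {{0},{1,2},{3,5},{4},{6}}
stable after 3 split(s): 5 block(s)
class of 1: {1,2}; class of 2: {1,2}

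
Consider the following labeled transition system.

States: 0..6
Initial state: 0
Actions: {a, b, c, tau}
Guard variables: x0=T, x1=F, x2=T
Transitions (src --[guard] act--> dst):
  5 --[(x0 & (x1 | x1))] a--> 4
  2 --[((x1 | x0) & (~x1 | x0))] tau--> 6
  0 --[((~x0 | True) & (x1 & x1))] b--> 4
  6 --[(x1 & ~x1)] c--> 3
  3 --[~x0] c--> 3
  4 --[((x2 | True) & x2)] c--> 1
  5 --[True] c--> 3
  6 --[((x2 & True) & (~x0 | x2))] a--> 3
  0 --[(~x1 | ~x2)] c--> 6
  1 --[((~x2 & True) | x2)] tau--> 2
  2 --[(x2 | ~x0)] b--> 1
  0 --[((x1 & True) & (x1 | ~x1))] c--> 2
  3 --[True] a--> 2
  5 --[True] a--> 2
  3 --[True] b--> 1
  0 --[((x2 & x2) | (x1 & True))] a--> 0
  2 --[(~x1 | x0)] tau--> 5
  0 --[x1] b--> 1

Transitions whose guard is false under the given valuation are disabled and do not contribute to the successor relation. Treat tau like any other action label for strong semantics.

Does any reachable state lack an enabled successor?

R = {0,1,2,3,5,6}
  0: a→0  c→6  [2 out]
  1: tau→2  [1 out]
  2: b→1  tau→5  tau→6  [3 out]
  3: a→2  b→1  [2 out]
  5: a→2  c→3  [2 out]
  6: a→3  [1 out]

Answer: DEADLOCK-FREE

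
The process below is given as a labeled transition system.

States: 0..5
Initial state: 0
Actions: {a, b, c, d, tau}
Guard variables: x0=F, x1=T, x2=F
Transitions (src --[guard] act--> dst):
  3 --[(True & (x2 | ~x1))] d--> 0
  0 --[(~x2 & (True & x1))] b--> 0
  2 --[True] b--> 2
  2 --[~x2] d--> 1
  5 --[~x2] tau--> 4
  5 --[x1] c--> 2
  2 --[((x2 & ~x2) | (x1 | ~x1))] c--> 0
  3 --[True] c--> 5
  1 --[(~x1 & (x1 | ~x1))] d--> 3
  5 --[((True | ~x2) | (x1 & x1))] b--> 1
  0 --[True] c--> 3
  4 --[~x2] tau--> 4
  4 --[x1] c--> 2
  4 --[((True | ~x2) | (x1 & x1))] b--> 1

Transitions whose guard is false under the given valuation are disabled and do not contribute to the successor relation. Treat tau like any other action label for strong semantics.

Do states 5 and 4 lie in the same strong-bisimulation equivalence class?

Compute ~ classes (split until stable):
  P[0] = {{0,1,2,3,4,5}}
  P[1] = {{0},{1},{2},{3},{4,5}}
Fixed point at round 2; 5 class(es).
[5]={4,5}  [4]={4,5}

Answer: BISIMILAR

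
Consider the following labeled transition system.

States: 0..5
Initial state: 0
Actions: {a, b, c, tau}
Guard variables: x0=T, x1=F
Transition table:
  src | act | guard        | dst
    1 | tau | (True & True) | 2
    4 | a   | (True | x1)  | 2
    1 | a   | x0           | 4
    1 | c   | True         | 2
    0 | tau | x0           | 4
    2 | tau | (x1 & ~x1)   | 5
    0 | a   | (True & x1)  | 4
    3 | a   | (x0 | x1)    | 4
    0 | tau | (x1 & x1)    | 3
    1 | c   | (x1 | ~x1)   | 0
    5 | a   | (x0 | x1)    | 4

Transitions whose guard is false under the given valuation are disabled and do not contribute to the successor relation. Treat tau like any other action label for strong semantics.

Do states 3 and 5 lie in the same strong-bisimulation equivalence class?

Answer: BISIMILAR

Working:
Bisimulation quotient by refinement:
  round 0: {{0,1,2,3,4,5}}
  round 1: {{0},{1},{2},{3,4,5}}
  round 2: {{0},{1},{2},{3,5},{4}}
stable after 3 split(s): 5 block(s)
[3]={3,5}  [5]={3,5}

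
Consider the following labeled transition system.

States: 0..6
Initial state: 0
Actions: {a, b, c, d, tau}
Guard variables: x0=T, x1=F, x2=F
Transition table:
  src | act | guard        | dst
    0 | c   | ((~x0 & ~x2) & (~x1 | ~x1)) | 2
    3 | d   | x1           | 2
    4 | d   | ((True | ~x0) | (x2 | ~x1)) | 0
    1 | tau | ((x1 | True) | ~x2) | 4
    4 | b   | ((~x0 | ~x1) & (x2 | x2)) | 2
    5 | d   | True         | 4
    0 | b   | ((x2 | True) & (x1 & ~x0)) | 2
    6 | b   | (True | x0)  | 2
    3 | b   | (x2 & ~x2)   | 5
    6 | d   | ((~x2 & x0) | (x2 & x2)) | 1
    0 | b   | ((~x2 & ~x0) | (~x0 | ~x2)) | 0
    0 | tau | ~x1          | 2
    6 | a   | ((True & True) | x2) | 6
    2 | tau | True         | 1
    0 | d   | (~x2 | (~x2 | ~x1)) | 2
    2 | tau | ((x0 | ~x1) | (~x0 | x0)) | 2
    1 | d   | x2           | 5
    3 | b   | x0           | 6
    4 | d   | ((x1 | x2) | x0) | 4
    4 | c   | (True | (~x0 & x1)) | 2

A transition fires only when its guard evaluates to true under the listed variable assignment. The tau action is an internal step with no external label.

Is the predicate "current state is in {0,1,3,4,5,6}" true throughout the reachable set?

Answer: INVARIANT VIOLATED at state 2

Working:
Safe = {0,1,3,4,5,6}
Reachable = {0,1,2,4}
  0: ✓
  1: ✓
  2: ✗ unsafe
  4: ✓
witness against invariant: tau → 2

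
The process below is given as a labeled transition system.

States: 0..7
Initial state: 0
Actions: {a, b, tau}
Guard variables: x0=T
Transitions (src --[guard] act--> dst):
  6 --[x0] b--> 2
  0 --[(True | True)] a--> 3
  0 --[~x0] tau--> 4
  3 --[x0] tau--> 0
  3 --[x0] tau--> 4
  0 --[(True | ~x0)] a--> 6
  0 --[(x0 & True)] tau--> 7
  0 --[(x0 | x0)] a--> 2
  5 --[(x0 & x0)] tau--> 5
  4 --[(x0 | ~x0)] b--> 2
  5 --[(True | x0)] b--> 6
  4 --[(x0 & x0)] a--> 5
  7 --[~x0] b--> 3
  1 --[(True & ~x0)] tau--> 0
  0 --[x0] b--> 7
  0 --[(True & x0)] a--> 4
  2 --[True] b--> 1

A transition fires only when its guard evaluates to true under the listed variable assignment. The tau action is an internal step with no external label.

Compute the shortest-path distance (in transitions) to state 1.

Breadth-first toward 1:
  L0 = {0}
  L1 = {2,3,4,6,7}
  L2 = {1,5}
depth(1)=2, e.g. a·b

Answer: 2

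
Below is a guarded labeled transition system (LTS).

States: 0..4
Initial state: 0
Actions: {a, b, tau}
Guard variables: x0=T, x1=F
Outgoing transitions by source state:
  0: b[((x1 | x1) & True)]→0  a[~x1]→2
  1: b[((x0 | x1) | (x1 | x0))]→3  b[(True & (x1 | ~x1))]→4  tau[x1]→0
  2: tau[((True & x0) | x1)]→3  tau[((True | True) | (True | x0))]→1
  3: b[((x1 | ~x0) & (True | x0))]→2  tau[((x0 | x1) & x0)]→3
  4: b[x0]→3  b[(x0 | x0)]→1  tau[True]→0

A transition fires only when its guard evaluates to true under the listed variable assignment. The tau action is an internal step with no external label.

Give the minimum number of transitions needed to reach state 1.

Answer: 2

Trace:
Layered search for 1:
  Layer 0: {0}
  Layer 1: {2}
  Layer 2: {1,3}
first hit 1 at d=2 via a·tau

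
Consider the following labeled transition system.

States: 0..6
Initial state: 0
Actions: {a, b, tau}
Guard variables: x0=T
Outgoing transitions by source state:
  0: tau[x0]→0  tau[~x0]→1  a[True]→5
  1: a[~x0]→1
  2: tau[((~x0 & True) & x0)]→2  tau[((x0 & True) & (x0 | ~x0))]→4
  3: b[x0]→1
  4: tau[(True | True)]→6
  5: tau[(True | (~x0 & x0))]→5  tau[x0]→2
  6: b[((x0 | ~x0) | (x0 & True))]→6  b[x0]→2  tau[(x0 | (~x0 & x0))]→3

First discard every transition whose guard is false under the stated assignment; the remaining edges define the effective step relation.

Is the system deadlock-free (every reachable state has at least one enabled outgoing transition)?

Answer: DEADLOCK at state 1

Trace:
R = {0,1,2,3,4,5,6}
  0: a→5  tau→0  [2 exit(s)]
  1: ∅  [deadlock]
  2: tau→4  [1 exit(s)]
  3: b→1  [1 exit(s)]
  4: tau→6  [1 exit(s)]
  5: tau→2  tau→5  [2 exit(s)]
  6: b→2  b→6  tau→3  [3 exit(s)]
witness 1: a·tau·tau·tau·tau·b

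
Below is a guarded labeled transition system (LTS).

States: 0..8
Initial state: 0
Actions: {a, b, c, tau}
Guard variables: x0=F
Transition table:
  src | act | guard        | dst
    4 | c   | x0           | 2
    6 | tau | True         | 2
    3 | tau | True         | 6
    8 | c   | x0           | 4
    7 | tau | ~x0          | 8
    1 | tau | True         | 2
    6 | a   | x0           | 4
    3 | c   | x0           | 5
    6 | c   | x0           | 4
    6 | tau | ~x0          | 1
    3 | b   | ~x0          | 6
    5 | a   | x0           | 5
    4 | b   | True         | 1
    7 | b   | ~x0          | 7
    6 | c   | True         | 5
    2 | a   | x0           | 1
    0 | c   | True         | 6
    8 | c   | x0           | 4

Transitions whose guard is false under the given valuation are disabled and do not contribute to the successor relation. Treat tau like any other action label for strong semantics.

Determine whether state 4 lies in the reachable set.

After dropping false guards: 10 live edges.
Layer 0: {0}
Layer 1: {6}  total {0,6}
Layer 2: {1,2,5}  total {0,1,2,5,6}
R = {0,1,2,5,6}

Answer: UNREACHABLE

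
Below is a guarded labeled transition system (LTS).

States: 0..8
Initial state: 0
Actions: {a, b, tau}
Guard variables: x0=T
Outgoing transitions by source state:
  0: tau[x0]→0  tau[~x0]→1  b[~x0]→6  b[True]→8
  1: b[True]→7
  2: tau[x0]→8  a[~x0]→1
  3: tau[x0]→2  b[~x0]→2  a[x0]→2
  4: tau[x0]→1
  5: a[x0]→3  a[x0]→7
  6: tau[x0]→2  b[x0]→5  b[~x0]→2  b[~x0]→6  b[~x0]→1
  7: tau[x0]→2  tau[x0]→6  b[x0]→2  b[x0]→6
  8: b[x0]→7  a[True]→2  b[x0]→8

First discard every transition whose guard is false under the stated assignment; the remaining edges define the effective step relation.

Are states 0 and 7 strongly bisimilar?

Answer: NOT BISIMILAR

Working:
Bisimulation quotient by refinement:
  round 0: {{0,1,2,3,4,5,6,7,8}}
  round 1: {{0,6,7},{1},{2,4},{3},{5},{8}}
  round 2: {{0},{1},{2},{3},{4},{5},{6},{7},{8}}
9 equivalence class(es) (converged in 3)
[0]={0}  [7]={7}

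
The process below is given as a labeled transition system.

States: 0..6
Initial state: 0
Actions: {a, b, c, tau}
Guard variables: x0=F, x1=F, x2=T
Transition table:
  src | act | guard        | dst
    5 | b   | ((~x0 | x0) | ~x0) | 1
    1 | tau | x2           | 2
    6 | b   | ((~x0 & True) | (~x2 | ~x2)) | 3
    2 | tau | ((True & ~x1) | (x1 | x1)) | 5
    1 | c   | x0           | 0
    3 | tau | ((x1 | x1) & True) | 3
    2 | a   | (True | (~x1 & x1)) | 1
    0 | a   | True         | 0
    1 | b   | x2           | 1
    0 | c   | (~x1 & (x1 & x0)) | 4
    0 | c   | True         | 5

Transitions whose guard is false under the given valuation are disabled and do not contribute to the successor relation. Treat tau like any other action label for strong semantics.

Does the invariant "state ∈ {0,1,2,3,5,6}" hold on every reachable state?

Answer: INVARIANT HOLDS

Trace:
Safe = {0,1,2,3,5,6}
Reach set: {0,1,2,5}
  0: ✓
  1: ✓
  2: ✓
  5: ✓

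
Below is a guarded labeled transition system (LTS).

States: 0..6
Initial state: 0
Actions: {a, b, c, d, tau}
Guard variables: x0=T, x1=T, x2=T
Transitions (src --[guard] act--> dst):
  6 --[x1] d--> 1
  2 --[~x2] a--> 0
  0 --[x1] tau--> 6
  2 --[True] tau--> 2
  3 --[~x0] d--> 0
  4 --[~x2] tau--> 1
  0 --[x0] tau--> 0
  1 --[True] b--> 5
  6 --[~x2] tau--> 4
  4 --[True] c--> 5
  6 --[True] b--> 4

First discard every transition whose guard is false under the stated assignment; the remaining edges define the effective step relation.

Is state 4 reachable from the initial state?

Answer: REACHABLE

Working:
7 transition(s) survive guard evaluation.
Layer 0: {0}
Layer 1: {6}  now seen {0,6}
Layer 2: {1,4}  now seen {0,1,4,6}
Layer 3: {5}  now seen {0,1,4,5,6}
R = {0,1,4,5,6}
Path to 4: tau·b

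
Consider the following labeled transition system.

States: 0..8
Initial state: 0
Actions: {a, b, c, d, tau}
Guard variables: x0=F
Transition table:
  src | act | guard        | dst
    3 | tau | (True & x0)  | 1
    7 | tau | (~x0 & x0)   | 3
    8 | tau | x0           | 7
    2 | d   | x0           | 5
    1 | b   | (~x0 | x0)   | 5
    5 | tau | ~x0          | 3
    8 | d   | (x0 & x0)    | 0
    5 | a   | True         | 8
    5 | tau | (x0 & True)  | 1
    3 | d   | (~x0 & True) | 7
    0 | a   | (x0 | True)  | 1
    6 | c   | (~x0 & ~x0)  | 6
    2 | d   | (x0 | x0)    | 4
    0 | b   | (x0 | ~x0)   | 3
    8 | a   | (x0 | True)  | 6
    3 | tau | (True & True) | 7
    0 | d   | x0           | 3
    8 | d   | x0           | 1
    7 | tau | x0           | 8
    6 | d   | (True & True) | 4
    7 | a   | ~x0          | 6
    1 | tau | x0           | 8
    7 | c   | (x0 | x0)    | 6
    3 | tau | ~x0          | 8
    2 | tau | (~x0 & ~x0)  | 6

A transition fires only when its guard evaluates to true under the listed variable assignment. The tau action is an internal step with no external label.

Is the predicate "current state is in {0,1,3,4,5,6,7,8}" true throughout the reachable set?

Inv-set: {0,1,3,4,5,6,7,8}
Reachable = {0,1,3,4,5,6,7,8}
  0: ok
  1: ok
  3: ok
  4: ok
  5: ok
  6: ok
  7: ok
  8: ok

Answer: INVARIANT HOLDS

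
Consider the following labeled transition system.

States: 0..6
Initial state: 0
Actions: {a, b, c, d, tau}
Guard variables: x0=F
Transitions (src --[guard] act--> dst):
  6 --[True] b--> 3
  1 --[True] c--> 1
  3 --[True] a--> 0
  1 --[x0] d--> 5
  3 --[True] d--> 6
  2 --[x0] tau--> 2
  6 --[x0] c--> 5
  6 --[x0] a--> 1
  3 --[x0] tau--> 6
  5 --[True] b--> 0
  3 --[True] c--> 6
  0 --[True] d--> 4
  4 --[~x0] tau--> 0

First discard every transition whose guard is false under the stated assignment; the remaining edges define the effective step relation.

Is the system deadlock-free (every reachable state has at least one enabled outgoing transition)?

Reachable = {0,4}
  0: d→4  [1 out]
  4: tau→0  [1 out]

Answer: DEADLOCK-FREE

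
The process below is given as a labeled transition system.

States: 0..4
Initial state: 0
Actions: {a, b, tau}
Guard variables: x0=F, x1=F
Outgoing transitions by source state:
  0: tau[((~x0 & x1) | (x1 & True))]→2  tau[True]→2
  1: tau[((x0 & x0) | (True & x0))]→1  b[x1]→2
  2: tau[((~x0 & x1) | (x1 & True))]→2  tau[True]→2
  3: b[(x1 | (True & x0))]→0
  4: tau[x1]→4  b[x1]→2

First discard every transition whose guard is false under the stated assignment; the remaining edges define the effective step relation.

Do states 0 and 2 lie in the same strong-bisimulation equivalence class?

Compute ~ classes (split until stable):
  π0 = {{0,1,2,3,4}}
  π1 = {{0,2},{1,3,4}}
stable after 2 split(s): 2 block(s)
0∈{0,2}, 2∈{0,2}

Answer: BISIMILAR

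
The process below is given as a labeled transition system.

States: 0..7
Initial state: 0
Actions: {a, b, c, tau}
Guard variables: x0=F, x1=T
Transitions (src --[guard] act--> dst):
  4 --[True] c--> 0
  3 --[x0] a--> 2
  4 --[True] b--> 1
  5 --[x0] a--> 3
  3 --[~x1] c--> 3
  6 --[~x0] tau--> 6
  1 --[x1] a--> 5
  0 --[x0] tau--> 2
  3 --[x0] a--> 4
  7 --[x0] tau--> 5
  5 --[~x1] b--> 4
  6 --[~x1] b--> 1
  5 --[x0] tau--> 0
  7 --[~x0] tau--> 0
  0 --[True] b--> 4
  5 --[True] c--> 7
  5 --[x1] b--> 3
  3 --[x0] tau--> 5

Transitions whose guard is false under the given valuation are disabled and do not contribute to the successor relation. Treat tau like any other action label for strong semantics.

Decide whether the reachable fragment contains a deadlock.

Reachable = {0,1,3,4,5,7}
  0: b→4  [1 out]
  1: a→5  [1 out]
  3: ∅  [STUCK]
  4: b→1  c→0  [2 out]
  5: b→3  c→7  [2 out]
  7: tau→0  [1 out]
trace reaching 3: b·b·a·b

Answer: DEADLOCK at state 3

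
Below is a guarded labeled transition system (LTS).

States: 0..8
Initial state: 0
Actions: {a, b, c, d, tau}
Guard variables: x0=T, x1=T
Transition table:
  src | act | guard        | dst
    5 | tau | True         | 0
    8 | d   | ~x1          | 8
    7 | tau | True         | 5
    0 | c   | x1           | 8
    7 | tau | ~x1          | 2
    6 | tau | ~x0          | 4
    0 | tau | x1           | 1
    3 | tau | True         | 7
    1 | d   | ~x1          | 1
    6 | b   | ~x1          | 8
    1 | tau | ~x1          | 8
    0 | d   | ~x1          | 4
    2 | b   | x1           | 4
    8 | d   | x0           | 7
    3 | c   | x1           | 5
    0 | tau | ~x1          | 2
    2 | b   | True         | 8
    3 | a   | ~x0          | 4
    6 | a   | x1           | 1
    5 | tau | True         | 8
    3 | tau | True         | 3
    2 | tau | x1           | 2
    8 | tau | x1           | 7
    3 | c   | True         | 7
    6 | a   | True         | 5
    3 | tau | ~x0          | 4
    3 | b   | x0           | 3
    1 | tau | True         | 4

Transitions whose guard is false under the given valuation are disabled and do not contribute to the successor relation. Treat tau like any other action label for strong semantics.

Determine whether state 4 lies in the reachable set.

Guard filter leaves 18 enabled edge(s).
L0 = {0}
L1 = {1,8}  total {0,1,8}
L2 = {4,7}  total {0,1,4,7,8}
L3 = {5}  total {0,1,4,5,7,8}
Reachable = {0,1,4,5,7,8}
trace reaching 4: tau·tau

Answer: REACHABLE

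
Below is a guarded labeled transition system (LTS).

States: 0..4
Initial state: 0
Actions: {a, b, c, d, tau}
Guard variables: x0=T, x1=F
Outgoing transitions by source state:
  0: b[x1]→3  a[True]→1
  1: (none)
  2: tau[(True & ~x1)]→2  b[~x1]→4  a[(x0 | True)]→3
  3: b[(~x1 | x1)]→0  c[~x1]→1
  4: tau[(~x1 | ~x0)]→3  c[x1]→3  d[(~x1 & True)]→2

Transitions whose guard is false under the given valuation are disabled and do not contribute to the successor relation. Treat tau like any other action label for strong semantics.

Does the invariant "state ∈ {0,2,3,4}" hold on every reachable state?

Answer: INVARIANT VIOLATED at state 1

Analysis:
Safe = {0,2,3,4}
Reach set: {0,1}
  0: ok
  1: ✗ unsafe
counterexample path to 1: a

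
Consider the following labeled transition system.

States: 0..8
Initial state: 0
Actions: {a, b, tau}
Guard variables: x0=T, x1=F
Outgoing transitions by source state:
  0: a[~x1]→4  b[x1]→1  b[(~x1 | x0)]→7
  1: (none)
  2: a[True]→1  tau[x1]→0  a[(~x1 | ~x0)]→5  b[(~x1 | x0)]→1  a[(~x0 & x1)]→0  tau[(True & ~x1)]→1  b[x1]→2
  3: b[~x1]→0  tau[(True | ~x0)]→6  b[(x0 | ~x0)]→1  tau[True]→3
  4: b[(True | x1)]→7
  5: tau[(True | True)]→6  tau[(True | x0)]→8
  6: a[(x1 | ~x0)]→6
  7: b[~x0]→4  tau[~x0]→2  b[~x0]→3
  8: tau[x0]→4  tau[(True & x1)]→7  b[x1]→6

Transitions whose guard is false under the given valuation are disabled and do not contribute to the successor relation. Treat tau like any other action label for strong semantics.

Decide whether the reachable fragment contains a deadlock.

Answer: DEADLOCK at state 7

Working:
Reachable = {0,4,7}
  0: a→4  b→7  [2 out]
  4: b→7  [1 out]
  7: ∅  [STUCK]
witness 7: b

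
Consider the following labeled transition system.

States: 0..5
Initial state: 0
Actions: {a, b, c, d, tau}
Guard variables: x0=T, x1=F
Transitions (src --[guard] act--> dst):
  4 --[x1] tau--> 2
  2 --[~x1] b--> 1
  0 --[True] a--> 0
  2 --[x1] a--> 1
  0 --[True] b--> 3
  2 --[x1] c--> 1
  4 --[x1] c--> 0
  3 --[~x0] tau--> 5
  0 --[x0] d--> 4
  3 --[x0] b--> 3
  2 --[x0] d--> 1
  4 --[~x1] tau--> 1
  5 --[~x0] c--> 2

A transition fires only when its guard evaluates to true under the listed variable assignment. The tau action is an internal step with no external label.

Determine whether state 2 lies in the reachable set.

7 transition(s) survive guard evaluation.
depth 0: {0}
depth 1: {3,4}  total {0,3,4}
depth 2: {1}  total {0,1,3,4}
Reachable = {0,1,3,4}

Answer: UNREACHABLE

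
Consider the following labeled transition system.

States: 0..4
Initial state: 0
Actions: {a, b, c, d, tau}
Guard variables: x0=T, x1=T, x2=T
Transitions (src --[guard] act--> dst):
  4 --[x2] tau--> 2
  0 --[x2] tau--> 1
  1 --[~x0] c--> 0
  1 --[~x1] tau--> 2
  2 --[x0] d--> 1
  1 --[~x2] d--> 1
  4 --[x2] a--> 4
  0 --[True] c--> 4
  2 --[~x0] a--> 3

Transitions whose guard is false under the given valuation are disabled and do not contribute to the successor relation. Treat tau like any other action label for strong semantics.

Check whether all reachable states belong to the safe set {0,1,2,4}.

Safe = {0,1,2,4}
R = {0,1,2,4}
  0: ✓
  1: ✓
  2: ✓
  4: ✓

Answer: INVARIANT HOLDS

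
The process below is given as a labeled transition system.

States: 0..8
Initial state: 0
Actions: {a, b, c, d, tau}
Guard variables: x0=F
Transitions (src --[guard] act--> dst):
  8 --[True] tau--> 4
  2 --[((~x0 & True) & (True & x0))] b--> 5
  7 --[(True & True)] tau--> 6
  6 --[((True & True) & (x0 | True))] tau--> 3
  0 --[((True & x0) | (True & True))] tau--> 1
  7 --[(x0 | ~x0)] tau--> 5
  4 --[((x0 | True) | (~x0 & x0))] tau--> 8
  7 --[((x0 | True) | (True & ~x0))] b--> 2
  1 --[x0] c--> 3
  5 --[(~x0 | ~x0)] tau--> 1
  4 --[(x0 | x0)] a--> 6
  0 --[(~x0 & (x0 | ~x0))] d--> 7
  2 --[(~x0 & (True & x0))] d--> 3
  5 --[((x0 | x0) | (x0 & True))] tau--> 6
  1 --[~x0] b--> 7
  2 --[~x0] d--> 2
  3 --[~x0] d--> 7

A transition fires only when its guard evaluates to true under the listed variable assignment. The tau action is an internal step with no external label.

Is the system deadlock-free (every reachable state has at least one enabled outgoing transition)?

Answer: DEADLOCK-FREE

Working:
Reach set: {0,1,2,3,5,6,7}
  0: d→7  tau→1  [2 out]
  1: b→7  [1 out]
  2: d→2  [1 out]
  3: d→7  [1 out]
  5: tau→1  [1 out]
  6: tau→3  [1 out]
  7: b→2  tau→5  tau→6  [3 out]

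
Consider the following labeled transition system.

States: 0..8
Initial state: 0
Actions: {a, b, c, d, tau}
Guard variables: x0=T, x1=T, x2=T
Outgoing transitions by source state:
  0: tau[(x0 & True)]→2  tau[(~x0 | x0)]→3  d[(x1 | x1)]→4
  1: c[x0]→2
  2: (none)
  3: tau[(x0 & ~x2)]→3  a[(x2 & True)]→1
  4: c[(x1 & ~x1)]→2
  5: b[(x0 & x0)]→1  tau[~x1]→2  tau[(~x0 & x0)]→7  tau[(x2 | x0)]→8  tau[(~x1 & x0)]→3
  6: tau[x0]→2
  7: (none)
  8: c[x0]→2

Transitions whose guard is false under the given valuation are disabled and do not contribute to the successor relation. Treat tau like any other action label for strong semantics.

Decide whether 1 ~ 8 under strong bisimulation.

Bisimulation quotient by refinement:
  P[0] = {{0,1,2,3,4,5,6,7,8}}
  P[1] = {{0},{1,8},{2,4,7},{3},{5},{6}}
stable after 2 split(s): 6 block(s)
1∈{1,8}, 8∈{1,8}

Answer: BISIMILAR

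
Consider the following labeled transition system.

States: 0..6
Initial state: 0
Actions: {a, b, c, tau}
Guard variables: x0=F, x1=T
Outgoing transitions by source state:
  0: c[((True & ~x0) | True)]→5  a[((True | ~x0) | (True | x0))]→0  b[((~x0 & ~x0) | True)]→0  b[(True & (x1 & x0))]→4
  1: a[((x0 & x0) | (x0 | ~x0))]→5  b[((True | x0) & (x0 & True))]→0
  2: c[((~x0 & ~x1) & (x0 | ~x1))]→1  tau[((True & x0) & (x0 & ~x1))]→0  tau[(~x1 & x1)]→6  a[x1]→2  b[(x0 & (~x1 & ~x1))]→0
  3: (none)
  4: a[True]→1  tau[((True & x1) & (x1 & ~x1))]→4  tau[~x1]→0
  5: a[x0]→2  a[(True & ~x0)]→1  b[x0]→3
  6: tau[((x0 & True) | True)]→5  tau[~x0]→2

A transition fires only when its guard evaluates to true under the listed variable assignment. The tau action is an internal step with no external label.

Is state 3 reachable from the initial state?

Answer: UNREACHABLE

Analysis:
9 transition(s) survive guard evaluation.
L0 = {0}
L1 = {5}  now seen {0,5}
L2 = {1}  now seen {0,1,5}
Reach set: {0,1,5}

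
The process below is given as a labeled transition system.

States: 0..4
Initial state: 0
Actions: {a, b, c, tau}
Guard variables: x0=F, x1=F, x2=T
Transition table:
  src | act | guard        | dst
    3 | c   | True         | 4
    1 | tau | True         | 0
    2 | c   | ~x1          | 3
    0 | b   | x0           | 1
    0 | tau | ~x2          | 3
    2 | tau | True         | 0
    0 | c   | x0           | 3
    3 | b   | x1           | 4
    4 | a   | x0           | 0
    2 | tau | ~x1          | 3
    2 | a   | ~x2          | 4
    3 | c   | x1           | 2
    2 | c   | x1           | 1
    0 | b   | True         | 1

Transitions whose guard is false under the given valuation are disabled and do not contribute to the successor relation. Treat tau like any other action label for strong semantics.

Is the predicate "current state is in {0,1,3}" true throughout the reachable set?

Answer: INVARIANT HOLDS

Analysis:
Allowed set {0,1,3}
Reachable = {0,1}
  0: ✓
  1: ✓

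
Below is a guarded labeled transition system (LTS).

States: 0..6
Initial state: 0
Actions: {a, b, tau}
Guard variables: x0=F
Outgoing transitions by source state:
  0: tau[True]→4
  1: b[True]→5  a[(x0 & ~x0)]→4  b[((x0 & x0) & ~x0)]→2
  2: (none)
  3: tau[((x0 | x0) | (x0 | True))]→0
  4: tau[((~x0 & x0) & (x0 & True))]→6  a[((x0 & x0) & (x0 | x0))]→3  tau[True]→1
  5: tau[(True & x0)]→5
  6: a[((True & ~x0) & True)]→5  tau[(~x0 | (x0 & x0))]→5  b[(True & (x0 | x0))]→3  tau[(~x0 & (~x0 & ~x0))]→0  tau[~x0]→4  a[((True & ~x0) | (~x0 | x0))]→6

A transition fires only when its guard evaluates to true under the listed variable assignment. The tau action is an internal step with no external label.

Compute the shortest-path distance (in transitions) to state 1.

Answer: 2

Trace:
Layered search for 1:
  Layer 0: {0}
  Layer 1: {4}
  Layer 2: {1}
depth(1)=2, e.g. tau·tau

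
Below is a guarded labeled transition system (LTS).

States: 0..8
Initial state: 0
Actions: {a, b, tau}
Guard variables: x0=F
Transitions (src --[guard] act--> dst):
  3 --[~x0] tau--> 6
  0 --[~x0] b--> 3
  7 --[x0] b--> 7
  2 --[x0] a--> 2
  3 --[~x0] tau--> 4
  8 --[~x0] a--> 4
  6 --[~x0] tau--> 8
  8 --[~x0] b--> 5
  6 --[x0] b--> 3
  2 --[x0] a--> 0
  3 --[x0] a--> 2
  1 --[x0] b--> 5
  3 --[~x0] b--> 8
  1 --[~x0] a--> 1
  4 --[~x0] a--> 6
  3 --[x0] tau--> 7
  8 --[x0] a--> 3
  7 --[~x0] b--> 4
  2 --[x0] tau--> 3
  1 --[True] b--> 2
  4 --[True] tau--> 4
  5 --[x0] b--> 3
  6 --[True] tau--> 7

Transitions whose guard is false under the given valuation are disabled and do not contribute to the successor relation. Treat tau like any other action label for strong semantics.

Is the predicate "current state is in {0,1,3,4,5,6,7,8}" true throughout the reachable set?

Answer: INVARIANT HOLDS

Working:
Allowed set {0,1,3,4,5,6,7,8}
Reach set: {0,3,4,5,6,7,8}
  0: ✓
  3: ✓
  4: ✓
  5: ✓
  6: ✓
  7: ✓
  8: ✓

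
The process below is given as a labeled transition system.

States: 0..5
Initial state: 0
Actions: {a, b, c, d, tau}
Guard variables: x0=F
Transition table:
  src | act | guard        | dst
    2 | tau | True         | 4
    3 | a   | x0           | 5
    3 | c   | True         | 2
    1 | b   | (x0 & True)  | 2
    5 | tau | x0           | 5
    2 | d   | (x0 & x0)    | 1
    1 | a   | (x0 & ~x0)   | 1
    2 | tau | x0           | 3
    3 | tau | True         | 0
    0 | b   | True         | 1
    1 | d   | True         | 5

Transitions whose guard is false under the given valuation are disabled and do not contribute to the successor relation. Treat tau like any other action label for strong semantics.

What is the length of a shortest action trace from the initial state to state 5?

BFS to 5:
  L0 = {0}
  L1 = {1}
  L2 = {5}
depth(5)=2, e.g. b·d

Answer: 2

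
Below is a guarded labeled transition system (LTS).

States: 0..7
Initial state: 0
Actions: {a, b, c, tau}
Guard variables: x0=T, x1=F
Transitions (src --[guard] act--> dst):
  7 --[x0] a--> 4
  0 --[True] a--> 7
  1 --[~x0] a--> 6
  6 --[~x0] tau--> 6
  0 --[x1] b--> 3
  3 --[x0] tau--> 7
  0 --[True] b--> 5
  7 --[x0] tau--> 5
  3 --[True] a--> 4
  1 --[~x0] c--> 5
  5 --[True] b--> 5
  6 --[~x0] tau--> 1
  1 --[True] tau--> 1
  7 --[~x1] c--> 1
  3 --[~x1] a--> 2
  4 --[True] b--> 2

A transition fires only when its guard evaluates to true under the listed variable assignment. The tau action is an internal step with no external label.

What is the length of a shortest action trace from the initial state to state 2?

Answer: 3

Trace:
Layered search for 2:
  L0 = {0}
  L1 = {5,7}
  L2 = {1,4}
  L3 = {2}
first hit 2 at d=3 via a·a·b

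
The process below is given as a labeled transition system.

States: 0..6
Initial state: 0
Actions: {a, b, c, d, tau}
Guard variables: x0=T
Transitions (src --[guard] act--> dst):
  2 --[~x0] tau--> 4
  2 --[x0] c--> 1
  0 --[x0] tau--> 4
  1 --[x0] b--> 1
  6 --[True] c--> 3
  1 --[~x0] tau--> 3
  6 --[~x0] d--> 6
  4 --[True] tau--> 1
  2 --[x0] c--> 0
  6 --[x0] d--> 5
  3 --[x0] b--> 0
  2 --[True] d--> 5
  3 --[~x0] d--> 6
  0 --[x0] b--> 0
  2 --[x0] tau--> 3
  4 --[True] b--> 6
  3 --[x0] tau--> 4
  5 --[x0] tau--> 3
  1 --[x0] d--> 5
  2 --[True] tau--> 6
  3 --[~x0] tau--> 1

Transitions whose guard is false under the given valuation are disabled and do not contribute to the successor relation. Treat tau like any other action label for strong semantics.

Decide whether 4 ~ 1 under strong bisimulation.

Bisimulation quotient by refinement:
  P[0] = {{0,1,2,3,4,5,6}}
  P[1] = {{0,3,4},{1},{2},{5},{6}}
  P[2] = {{0,3},{1},{2},{4},{5},{6}}
stable after 3 split(s): 6 block(s)
[4]={4}  [1]={1}

Answer: NOT BISIMILAR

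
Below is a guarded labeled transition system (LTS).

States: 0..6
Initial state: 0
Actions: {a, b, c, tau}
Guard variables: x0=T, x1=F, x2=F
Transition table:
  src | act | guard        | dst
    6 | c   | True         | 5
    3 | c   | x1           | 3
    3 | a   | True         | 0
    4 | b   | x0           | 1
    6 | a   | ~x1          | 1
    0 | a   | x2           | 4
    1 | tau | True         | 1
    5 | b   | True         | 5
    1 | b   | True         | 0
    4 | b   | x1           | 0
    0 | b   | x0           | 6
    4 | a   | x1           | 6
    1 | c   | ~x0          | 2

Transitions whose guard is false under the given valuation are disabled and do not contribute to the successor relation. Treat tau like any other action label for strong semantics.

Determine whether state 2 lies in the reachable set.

Answer: UNREACHABLE

Working:
8 transition(s) survive guard evaluation.
Layer 0: {0}
Layer 1: {6}  now seen {0,6}
Layer 2: {1,5}  now seen {0,1,5,6}
Reach set: {0,1,5,6}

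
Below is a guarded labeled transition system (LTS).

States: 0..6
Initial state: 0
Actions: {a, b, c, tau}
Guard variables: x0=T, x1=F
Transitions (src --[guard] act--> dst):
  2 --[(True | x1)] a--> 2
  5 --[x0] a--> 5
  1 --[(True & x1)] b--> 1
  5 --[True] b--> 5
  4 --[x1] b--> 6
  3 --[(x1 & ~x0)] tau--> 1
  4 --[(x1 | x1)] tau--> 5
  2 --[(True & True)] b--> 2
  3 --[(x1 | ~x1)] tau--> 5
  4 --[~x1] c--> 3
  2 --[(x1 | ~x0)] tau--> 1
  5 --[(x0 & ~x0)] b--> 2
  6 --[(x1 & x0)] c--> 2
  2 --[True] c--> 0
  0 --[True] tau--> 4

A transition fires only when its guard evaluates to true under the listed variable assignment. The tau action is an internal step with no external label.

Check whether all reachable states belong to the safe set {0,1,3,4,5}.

Safe = {0,1,3,4,5}
Reachable = {0,3,4,5}
  0: safe
  3: safe
  4: safe
  5: safe

Answer: INVARIANT HOLDS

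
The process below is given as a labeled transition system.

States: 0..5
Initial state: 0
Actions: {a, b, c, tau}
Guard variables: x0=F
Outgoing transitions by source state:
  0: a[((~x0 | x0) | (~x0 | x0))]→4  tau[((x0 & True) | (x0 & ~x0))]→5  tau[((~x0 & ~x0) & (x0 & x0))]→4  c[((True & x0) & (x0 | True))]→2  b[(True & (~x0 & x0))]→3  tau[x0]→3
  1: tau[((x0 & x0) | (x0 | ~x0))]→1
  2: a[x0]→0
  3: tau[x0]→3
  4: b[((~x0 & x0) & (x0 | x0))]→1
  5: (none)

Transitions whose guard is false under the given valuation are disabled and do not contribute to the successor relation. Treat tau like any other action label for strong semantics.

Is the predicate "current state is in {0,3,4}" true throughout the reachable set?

Inv-set: {0,3,4}
Reachable = {0,4}
  0: ✓
  4: ✓

Answer: INVARIANT HOLDS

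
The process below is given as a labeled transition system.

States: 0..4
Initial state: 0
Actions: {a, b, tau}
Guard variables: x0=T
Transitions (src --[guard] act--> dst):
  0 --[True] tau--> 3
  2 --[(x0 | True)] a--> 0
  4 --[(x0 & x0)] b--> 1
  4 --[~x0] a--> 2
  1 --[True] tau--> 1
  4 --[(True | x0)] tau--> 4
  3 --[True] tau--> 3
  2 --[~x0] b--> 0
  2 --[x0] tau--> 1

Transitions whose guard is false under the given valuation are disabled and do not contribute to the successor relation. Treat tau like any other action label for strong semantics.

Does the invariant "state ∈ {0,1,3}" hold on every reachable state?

Answer: INVARIANT HOLDS

Trace:
Allowed set {0,1,3}
Reach set: {0,3}
  0: ✓
  3: ✓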